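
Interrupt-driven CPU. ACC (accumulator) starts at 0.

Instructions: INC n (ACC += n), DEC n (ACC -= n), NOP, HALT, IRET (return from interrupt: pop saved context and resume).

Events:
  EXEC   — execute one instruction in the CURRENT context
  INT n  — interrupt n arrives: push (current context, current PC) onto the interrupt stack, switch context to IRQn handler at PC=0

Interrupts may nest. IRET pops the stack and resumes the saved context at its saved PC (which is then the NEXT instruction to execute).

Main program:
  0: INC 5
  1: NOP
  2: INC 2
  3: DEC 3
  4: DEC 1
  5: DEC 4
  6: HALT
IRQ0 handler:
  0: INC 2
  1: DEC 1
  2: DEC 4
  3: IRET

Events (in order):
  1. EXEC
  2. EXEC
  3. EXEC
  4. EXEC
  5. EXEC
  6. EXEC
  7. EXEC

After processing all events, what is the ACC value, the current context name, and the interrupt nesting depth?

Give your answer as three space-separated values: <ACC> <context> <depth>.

Event 1 (EXEC): [MAIN] PC=0: INC 5 -> ACC=5
Event 2 (EXEC): [MAIN] PC=1: NOP
Event 3 (EXEC): [MAIN] PC=2: INC 2 -> ACC=7
Event 4 (EXEC): [MAIN] PC=3: DEC 3 -> ACC=4
Event 5 (EXEC): [MAIN] PC=4: DEC 1 -> ACC=3
Event 6 (EXEC): [MAIN] PC=5: DEC 4 -> ACC=-1
Event 7 (EXEC): [MAIN] PC=6: HALT

Answer: -1 MAIN 0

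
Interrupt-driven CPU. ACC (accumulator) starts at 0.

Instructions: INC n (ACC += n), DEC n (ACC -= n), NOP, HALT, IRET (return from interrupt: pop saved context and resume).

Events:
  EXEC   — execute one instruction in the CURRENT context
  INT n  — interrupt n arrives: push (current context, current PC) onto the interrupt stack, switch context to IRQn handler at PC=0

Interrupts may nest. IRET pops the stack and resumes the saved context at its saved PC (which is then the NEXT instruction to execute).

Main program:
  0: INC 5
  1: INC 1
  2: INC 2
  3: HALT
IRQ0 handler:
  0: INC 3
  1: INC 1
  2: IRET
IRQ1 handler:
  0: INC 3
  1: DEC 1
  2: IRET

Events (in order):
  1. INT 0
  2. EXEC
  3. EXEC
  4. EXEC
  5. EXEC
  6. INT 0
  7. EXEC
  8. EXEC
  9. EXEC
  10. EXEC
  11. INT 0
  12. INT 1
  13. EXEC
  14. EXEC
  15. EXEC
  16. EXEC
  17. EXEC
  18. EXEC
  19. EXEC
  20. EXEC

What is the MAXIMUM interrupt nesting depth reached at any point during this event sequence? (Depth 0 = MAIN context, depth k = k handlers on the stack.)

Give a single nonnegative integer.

Event 1 (INT 0): INT 0 arrives: push (MAIN, PC=0), enter IRQ0 at PC=0 (depth now 1) [depth=1]
Event 2 (EXEC): [IRQ0] PC=0: INC 3 -> ACC=3 [depth=1]
Event 3 (EXEC): [IRQ0] PC=1: INC 1 -> ACC=4 [depth=1]
Event 4 (EXEC): [IRQ0] PC=2: IRET -> resume MAIN at PC=0 (depth now 0) [depth=0]
Event 5 (EXEC): [MAIN] PC=0: INC 5 -> ACC=9 [depth=0]
Event 6 (INT 0): INT 0 arrives: push (MAIN, PC=1), enter IRQ0 at PC=0 (depth now 1) [depth=1]
Event 7 (EXEC): [IRQ0] PC=0: INC 3 -> ACC=12 [depth=1]
Event 8 (EXEC): [IRQ0] PC=1: INC 1 -> ACC=13 [depth=1]
Event 9 (EXEC): [IRQ0] PC=2: IRET -> resume MAIN at PC=1 (depth now 0) [depth=0]
Event 10 (EXEC): [MAIN] PC=1: INC 1 -> ACC=14 [depth=0]
Event 11 (INT 0): INT 0 arrives: push (MAIN, PC=2), enter IRQ0 at PC=0 (depth now 1) [depth=1]
Event 12 (INT 1): INT 1 arrives: push (IRQ0, PC=0), enter IRQ1 at PC=0 (depth now 2) [depth=2]
Event 13 (EXEC): [IRQ1] PC=0: INC 3 -> ACC=17 [depth=2]
Event 14 (EXEC): [IRQ1] PC=1: DEC 1 -> ACC=16 [depth=2]
Event 15 (EXEC): [IRQ1] PC=2: IRET -> resume IRQ0 at PC=0 (depth now 1) [depth=1]
Event 16 (EXEC): [IRQ0] PC=0: INC 3 -> ACC=19 [depth=1]
Event 17 (EXEC): [IRQ0] PC=1: INC 1 -> ACC=20 [depth=1]
Event 18 (EXEC): [IRQ0] PC=2: IRET -> resume MAIN at PC=2 (depth now 0) [depth=0]
Event 19 (EXEC): [MAIN] PC=2: INC 2 -> ACC=22 [depth=0]
Event 20 (EXEC): [MAIN] PC=3: HALT [depth=0]
Max depth observed: 2

Answer: 2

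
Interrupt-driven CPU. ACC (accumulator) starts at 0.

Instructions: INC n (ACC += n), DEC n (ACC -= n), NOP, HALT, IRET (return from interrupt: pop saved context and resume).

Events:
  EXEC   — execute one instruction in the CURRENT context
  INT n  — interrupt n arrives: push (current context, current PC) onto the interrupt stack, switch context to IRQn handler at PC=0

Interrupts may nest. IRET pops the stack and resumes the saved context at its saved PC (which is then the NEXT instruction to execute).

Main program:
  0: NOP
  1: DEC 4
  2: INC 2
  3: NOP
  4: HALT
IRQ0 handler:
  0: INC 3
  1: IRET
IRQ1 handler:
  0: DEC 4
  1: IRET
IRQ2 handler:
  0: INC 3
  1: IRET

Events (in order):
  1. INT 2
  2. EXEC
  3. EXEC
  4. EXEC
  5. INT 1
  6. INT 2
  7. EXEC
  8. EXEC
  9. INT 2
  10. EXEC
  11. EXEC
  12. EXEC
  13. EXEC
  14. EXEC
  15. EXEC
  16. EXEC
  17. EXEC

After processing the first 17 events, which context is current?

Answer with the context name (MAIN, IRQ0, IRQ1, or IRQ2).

Answer: MAIN

Derivation:
Event 1 (INT 2): INT 2 arrives: push (MAIN, PC=0), enter IRQ2 at PC=0 (depth now 1)
Event 2 (EXEC): [IRQ2] PC=0: INC 3 -> ACC=3
Event 3 (EXEC): [IRQ2] PC=1: IRET -> resume MAIN at PC=0 (depth now 0)
Event 4 (EXEC): [MAIN] PC=0: NOP
Event 5 (INT 1): INT 1 arrives: push (MAIN, PC=1), enter IRQ1 at PC=0 (depth now 1)
Event 6 (INT 2): INT 2 arrives: push (IRQ1, PC=0), enter IRQ2 at PC=0 (depth now 2)
Event 7 (EXEC): [IRQ2] PC=0: INC 3 -> ACC=6
Event 8 (EXEC): [IRQ2] PC=1: IRET -> resume IRQ1 at PC=0 (depth now 1)
Event 9 (INT 2): INT 2 arrives: push (IRQ1, PC=0), enter IRQ2 at PC=0 (depth now 2)
Event 10 (EXEC): [IRQ2] PC=0: INC 3 -> ACC=9
Event 11 (EXEC): [IRQ2] PC=1: IRET -> resume IRQ1 at PC=0 (depth now 1)
Event 12 (EXEC): [IRQ1] PC=0: DEC 4 -> ACC=5
Event 13 (EXEC): [IRQ1] PC=1: IRET -> resume MAIN at PC=1 (depth now 0)
Event 14 (EXEC): [MAIN] PC=1: DEC 4 -> ACC=1
Event 15 (EXEC): [MAIN] PC=2: INC 2 -> ACC=3
Event 16 (EXEC): [MAIN] PC=3: NOP
Event 17 (EXEC): [MAIN] PC=4: HALT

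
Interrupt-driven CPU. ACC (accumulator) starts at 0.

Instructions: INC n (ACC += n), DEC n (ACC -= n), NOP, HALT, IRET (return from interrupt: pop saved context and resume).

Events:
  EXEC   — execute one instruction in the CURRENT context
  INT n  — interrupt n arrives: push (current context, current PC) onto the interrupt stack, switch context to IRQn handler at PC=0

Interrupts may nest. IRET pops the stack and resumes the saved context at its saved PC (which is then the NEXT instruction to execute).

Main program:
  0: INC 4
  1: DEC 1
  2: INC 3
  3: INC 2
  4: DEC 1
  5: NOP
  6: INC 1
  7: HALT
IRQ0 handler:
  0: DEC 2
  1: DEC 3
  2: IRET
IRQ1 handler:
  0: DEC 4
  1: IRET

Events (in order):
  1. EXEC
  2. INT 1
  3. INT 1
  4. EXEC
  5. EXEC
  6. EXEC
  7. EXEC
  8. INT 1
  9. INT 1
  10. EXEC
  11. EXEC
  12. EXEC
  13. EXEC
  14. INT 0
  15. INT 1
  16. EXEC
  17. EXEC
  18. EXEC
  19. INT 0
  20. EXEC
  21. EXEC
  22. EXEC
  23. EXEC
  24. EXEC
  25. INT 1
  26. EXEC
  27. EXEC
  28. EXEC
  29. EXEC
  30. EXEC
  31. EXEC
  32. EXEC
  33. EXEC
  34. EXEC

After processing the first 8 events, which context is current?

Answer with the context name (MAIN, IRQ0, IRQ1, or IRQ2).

Answer: IRQ1

Derivation:
Event 1 (EXEC): [MAIN] PC=0: INC 4 -> ACC=4
Event 2 (INT 1): INT 1 arrives: push (MAIN, PC=1), enter IRQ1 at PC=0 (depth now 1)
Event 3 (INT 1): INT 1 arrives: push (IRQ1, PC=0), enter IRQ1 at PC=0 (depth now 2)
Event 4 (EXEC): [IRQ1] PC=0: DEC 4 -> ACC=0
Event 5 (EXEC): [IRQ1] PC=1: IRET -> resume IRQ1 at PC=0 (depth now 1)
Event 6 (EXEC): [IRQ1] PC=0: DEC 4 -> ACC=-4
Event 7 (EXEC): [IRQ1] PC=1: IRET -> resume MAIN at PC=1 (depth now 0)
Event 8 (INT 1): INT 1 arrives: push (MAIN, PC=1), enter IRQ1 at PC=0 (depth now 1)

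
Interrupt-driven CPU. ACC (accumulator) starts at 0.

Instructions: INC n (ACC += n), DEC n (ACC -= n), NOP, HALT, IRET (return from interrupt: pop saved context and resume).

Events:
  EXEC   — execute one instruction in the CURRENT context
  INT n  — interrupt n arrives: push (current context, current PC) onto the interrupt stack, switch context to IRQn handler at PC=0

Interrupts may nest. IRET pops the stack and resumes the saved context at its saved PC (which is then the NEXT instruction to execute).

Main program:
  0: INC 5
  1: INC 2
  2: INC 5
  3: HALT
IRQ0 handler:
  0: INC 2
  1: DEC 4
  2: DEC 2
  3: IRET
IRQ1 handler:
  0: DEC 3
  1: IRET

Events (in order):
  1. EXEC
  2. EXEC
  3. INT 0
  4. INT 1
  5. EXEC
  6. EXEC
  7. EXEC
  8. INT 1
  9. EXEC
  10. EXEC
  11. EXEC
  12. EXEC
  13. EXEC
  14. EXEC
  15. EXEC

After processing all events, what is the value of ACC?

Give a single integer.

Event 1 (EXEC): [MAIN] PC=0: INC 5 -> ACC=5
Event 2 (EXEC): [MAIN] PC=1: INC 2 -> ACC=7
Event 3 (INT 0): INT 0 arrives: push (MAIN, PC=2), enter IRQ0 at PC=0 (depth now 1)
Event 4 (INT 1): INT 1 arrives: push (IRQ0, PC=0), enter IRQ1 at PC=0 (depth now 2)
Event 5 (EXEC): [IRQ1] PC=0: DEC 3 -> ACC=4
Event 6 (EXEC): [IRQ1] PC=1: IRET -> resume IRQ0 at PC=0 (depth now 1)
Event 7 (EXEC): [IRQ0] PC=0: INC 2 -> ACC=6
Event 8 (INT 1): INT 1 arrives: push (IRQ0, PC=1), enter IRQ1 at PC=0 (depth now 2)
Event 9 (EXEC): [IRQ1] PC=0: DEC 3 -> ACC=3
Event 10 (EXEC): [IRQ1] PC=1: IRET -> resume IRQ0 at PC=1 (depth now 1)
Event 11 (EXEC): [IRQ0] PC=1: DEC 4 -> ACC=-1
Event 12 (EXEC): [IRQ0] PC=2: DEC 2 -> ACC=-3
Event 13 (EXEC): [IRQ0] PC=3: IRET -> resume MAIN at PC=2 (depth now 0)
Event 14 (EXEC): [MAIN] PC=2: INC 5 -> ACC=2
Event 15 (EXEC): [MAIN] PC=3: HALT

Answer: 2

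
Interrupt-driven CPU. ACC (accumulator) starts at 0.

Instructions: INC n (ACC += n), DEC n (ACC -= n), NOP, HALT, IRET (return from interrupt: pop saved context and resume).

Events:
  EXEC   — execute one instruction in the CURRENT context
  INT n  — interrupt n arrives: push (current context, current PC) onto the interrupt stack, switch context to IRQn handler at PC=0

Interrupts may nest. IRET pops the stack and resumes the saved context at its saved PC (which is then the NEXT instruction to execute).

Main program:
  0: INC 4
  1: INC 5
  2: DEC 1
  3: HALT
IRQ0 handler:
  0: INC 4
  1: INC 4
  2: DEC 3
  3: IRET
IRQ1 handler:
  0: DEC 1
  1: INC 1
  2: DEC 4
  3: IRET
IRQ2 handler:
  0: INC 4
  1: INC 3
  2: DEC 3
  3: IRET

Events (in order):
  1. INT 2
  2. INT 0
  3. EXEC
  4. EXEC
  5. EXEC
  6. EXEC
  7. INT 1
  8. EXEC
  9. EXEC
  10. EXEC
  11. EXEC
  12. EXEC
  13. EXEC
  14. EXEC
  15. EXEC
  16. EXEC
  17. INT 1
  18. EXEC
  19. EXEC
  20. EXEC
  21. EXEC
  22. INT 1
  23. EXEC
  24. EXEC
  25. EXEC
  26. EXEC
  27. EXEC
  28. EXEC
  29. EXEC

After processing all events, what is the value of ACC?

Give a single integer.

Answer: 5

Derivation:
Event 1 (INT 2): INT 2 arrives: push (MAIN, PC=0), enter IRQ2 at PC=0 (depth now 1)
Event 2 (INT 0): INT 0 arrives: push (IRQ2, PC=0), enter IRQ0 at PC=0 (depth now 2)
Event 3 (EXEC): [IRQ0] PC=0: INC 4 -> ACC=4
Event 4 (EXEC): [IRQ0] PC=1: INC 4 -> ACC=8
Event 5 (EXEC): [IRQ0] PC=2: DEC 3 -> ACC=5
Event 6 (EXEC): [IRQ0] PC=3: IRET -> resume IRQ2 at PC=0 (depth now 1)
Event 7 (INT 1): INT 1 arrives: push (IRQ2, PC=0), enter IRQ1 at PC=0 (depth now 2)
Event 8 (EXEC): [IRQ1] PC=0: DEC 1 -> ACC=4
Event 9 (EXEC): [IRQ1] PC=1: INC 1 -> ACC=5
Event 10 (EXEC): [IRQ1] PC=2: DEC 4 -> ACC=1
Event 11 (EXEC): [IRQ1] PC=3: IRET -> resume IRQ2 at PC=0 (depth now 1)
Event 12 (EXEC): [IRQ2] PC=0: INC 4 -> ACC=5
Event 13 (EXEC): [IRQ2] PC=1: INC 3 -> ACC=8
Event 14 (EXEC): [IRQ2] PC=2: DEC 3 -> ACC=5
Event 15 (EXEC): [IRQ2] PC=3: IRET -> resume MAIN at PC=0 (depth now 0)
Event 16 (EXEC): [MAIN] PC=0: INC 4 -> ACC=9
Event 17 (INT 1): INT 1 arrives: push (MAIN, PC=1), enter IRQ1 at PC=0 (depth now 1)
Event 18 (EXEC): [IRQ1] PC=0: DEC 1 -> ACC=8
Event 19 (EXEC): [IRQ1] PC=1: INC 1 -> ACC=9
Event 20 (EXEC): [IRQ1] PC=2: DEC 4 -> ACC=5
Event 21 (EXEC): [IRQ1] PC=3: IRET -> resume MAIN at PC=1 (depth now 0)
Event 22 (INT 1): INT 1 arrives: push (MAIN, PC=1), enter IRQ1 at PC=0 (depth now 1)
Event 23 (EXEC): [IRQ1] PC=0: DEC 1 -> ACC=4
Event 24 (EXEC): [IRQ1] PC=1: INC 1 -> ACC=5
Event 25 (EXEC): [IRQ1] PC=2: DEC 4 -> ACC=1
Event 26 (EXEC): [IRQ1] PC=3: IRET -> resume MAIN at PC=1 (depth now 0)
Event 27 (EXEC): [MAIN] PC=1: INC 5 -> ACC=6
Event 28 (EXEC): [MAIN] PC=2: DEC 1 -> ACC=5
Event 29 (EXEC): [MAIN] PC=3: HALT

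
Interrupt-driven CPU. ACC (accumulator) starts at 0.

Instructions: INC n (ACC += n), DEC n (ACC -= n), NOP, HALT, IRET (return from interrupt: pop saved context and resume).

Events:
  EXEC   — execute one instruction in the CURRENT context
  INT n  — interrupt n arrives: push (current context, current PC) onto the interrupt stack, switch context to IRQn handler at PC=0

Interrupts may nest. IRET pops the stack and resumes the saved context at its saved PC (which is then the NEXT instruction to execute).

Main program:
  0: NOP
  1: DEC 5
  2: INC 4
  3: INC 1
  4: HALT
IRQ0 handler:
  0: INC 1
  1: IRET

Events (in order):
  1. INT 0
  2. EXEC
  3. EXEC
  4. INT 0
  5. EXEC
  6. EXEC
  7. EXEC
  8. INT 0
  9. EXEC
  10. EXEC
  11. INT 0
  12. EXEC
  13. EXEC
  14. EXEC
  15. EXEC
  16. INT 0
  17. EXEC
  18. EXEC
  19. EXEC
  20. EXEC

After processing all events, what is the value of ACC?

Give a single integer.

Event 1 (INT 0): INT 0 arrives: push (MAIN, PC=0), enter IRQ0 at PC=0 (depth now 1)
Event 2 (EXEC): [IRQ0] PC=0: INC 1 -> ACC=1
Event 3 (EXEC): [IRQ0] PC=1: IRET -> resume MAIN at PC=0 (depth now 0)
Event 4 (INT 0): INT 0 arrives: push (MAIN, PC=0), enter IRQ0 at PC=0 (depth now 1)
Event 5 (EXEC): [IRQ0] PC=0: INC 1 -> ACC=2
Event 6 (EXEC): [IRQ0] PC=1: IRET -> resume MAIN at PC=0 (depth now 0)
Event 7 (EXEC): [MAIN] PC=0: NOP
Event 8 (INT 0): INT 0 arrives: push (MAIN, PC=1), enter IRQ0 at PC=0 (depth now 1)
Event 9 (EXEC): [IRQ0] PC=0: INC 1 -> ACC=3
Event 10 (EXEC): [IRQ0] PC=1: IRET -> resume MAIN at PC=1 (depth now 0)
Event 11 (INT 0): INT 0 arrives: push (MAIN, PC=1), enter IRQ0 at PC=0 (depth now 1)
Event 12 (EXEC): [IRQ0] PC=0: INC 1 -> ACC=4
Event 13 (EXEC): [IRQ0] PC=1: IRET -> resume MAIN at PC=1 (depth now 0)
Event 14 (EXEC): [MAIN] PC=1: DEC 5 -> ACC=-1
Event 15 (EXEC): [MAIN] PC=2: INC 4 -> ACC=3
Event 16 (INT 0): INT 0 arrives: push (MAIN, PC=3), enter IRQ0 at PC=0 (depth now 1)
Event 17 (EXEC): [IRQ0] PC=0: INC 1 -> ACC=4
Event 18 (EXEC): [IRQ0] PC=1: IRET -> resume MAIN at PC=3 (depth now 0)
Event 19 (EXEC): [MAIN] PC=3: INC 1 -> ACC=5
Event 20 (EXEC): [MAIN] PC=4: HALT

Answer: 5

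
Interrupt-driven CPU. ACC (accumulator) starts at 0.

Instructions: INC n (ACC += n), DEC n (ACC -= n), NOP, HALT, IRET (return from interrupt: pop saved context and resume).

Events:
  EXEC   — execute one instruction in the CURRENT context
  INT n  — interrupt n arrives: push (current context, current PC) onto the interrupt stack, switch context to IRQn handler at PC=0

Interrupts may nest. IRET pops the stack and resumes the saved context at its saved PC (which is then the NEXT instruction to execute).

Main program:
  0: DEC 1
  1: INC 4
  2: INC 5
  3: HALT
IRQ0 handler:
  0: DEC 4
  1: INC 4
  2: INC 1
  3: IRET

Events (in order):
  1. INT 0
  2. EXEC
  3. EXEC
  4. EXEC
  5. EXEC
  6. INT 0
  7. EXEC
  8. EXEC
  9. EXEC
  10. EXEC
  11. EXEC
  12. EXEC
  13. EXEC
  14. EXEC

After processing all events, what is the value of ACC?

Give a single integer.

Answer: 10

Derivation:
Event 1 (INT 0): INT 0 arrives: push (MAIN, PC=0), enter IRQ0 at PC=0 (depth now 1)
Event 2 (EXEC): [IRQ0] PC=0: DEC 4 -> ACC=-4
Event 3 (EXEC): [IRQ0] PC=1: INC 4 -> ACC=0
Event 4 (EXEC): [IRQ0] PC=2: INC 1 -> ACC=1
Event 5 (EXEC): [IRQ0] PC=3: IRET -> resume MAIN at PC=0 (depth now 0)
Event 6 (INT 0): INT 0 arrives: push (MAIN, PC=0), enter IRQ0 at PC=0 (depth now 1)
Event 7 (EXEC): [IRQ0] PC=0: DEC 4 -> ACC=-3
Event 8 (EXEC): [IRQ0] PC=1: INC 4 -> ACC=1
Event 9 (EXEC): [IRQ0] PC=2: INC 1 -> ACC=2
Event 10 (EXEC): [IRQ0] PC=3: IRET -> resume MAIN at PC=0 (depth now 0)
Event 11 (EXEC): [MAIN] PC=0: DEC 1 -> ACC=1
Event 12 (EXEC): [MAIN] PC=1: INC 4 -> ACC=5
Event 13 (EXEC): [MAIN] PC=2: INC 5 -> ACC=10
Event 14 (EXEC): [MAIN] PC=3: HALT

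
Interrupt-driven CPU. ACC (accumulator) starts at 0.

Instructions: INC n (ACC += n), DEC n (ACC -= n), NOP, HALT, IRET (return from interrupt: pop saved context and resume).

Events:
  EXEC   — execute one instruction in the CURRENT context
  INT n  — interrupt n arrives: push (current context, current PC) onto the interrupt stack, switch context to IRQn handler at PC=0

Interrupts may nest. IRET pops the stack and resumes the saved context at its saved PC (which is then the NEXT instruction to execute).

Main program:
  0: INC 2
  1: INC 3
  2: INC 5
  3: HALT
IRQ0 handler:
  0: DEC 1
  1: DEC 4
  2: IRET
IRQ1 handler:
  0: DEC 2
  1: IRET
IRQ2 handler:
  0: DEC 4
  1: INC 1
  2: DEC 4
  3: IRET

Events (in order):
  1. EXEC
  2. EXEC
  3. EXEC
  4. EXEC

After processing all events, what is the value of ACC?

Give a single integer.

Answer: 10

Derivation:
Event 1 (EXEC): [MAIN] PC=0: INC 2 -> ACC=2
Event 2 (EXEC): [MAIN] PC=1: INC 3 -> ACC=5
Event 3 (EXEC): [MAIN] PC=2: INC 5 -> ACC=10
Event 4 (EXEC): [MAIN] PC=3: HALT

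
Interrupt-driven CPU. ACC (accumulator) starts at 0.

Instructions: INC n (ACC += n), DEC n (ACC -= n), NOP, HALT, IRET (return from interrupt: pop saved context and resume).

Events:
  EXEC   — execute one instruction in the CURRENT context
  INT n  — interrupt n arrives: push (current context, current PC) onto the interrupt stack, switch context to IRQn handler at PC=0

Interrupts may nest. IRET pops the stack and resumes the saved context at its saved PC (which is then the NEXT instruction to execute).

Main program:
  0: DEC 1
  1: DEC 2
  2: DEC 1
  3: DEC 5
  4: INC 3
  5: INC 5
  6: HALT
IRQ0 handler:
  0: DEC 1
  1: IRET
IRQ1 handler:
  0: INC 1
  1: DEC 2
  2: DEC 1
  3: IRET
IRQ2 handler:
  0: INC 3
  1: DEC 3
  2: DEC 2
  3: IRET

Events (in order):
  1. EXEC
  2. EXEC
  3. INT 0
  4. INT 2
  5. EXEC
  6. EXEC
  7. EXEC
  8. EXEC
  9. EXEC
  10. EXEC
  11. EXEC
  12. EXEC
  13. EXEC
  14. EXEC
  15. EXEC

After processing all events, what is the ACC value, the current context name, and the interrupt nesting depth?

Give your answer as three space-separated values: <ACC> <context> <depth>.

Answer: -4 MAIN 0

Derivation:
Event 1 (EXEC): [MAIN] PC=0: DEC 1 -> ACC=-1
Event 2 (EXEC): [MAIN] PC=1: DEC 2 -> ACC=-3
Event 3 (INT 0): INT 0 arrives: push (MAIN, PC=2), enter IRQ0 at PC=0 (depth now 1)
Event 4 (INT 2): INT 2 arrives: push (IRQ0, PC=0), enter IRQ2 at PC=0 (depth now 2)
Event 5 (EXEC): [IRQ2] PC=0: INC 3 -> ACC=0
Event 6 (EXEC): [IRQ2] PC=1: DEC 3 -> ACC=-3
Event 7 (EXEC): [IRQ2] PC=2: DEC 2 -> ACC=-5
Event 8 (EXEC): [IRQ2] PC=3: IRET -> resume IRQ0 at PC=0 (depth now 1)
Event 9 (EXEC): [IRQ0] PC=0: DEC 1 -> ACC=-6
Event 10 (EXEC): [IRQ0] PC=1: IRET -> resume MAIN at PC=2 (depth now 0)
Event 11 (EXEC): [MAIN] PC=2: DEC 1 -> ACC=-7
Event 12 (EXEC): [MAIN] PC=3: DEC 5 -> ACC=-12
Event 13 (EXEC): [MAIN] PC=4: INC 3 -> ACC=-9
Event 14 (EXEC): [MAIN] PC=5: INC 5 -> ACC=-4
Event 15 (EXEC): [MAIN] PC=6: HALT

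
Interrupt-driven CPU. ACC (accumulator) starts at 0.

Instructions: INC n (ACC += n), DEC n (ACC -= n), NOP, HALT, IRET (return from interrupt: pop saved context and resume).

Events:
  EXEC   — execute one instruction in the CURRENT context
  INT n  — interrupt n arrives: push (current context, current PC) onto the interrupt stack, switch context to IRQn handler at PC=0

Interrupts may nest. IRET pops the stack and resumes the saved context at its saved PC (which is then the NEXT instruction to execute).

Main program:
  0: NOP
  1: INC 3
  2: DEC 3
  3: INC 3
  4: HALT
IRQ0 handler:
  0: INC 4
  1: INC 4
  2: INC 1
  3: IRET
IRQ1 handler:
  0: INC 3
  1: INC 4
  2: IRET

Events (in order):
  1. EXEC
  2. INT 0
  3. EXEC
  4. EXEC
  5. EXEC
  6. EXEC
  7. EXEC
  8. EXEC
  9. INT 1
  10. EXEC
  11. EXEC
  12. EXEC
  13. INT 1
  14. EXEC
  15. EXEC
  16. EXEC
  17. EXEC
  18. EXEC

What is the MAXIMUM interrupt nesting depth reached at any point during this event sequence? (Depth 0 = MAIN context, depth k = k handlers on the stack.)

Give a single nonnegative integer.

Answer: 1

Derivation:
Event 1 (EXEC): [MAIN] PC=0: NOP [depth=0]
Event 2 (INT 0): INT 0 arrives: push (MAIN, PC=1), enter IRQ0 at PC=0 (depth now 1) [depth=1]
Event 3 (EXEC): [IRQ0] PC=0: INC 4 -> ACC=4 [depth=1]
Event 4 (EXEC): [IRQ0] PC=1: INC 4 -> ACC=8 [depth=1]
Event 5 (EXEC): [IRQ0] PC=2: INC 1 -> ACC=9 [depth=1]
Event 6 (EXEC): [IRQ0] PC=3: IRET -> resume MAIN at PC=1 (depth now 0) [depth=0]
Event 7 (EXEC): [MAIN] PC=1: INC 3 -> ACC=12 [depth=0]
Event 8 (EXEC): [MAIN] PC=2: DEC 3 -> ACC=9 [depth=0]
Event 9 (INT 1): INT 1 arrives: push (MAIN, PC=3), enter IRQ1 at PC=0 (depth now 1) [depth=1]
Event 10 (EXEC): [IRQ1] PC=0: INC 3 -> ACC=12 [depth=1]
Event 11 (EXEC): [IRQ1] PC=1: INC 4 -> ACC=16 [depth=1]
Event 12 (EXEC): [IRQ1] PC=2: IRET -> resume MAIN at PC=3 (depth now 0) [depth=0]
Event 13 (INT 1): INT 1 arrives: push (MAIN, PC=3), enter IRQ1 at PC=0 (depth now 1) [depth=1]
Event 14 (EXEC): [IRQ1] PC=0: INC 3 -> ACC=19 [depth=1]
Event 15 (EXEC): [IRQ1] PC=1: INC 4 -> ACC=23 [depth=1]
Event 16 (EXEC): [IRQ1] PC=2: IRET -> resume MAIN at PC=3 (depth now 0) [depth=0]
Event 17 (EXEC): [MAIN] PC=3: INC 3 -> ACC=26 [depth=0]
Event 18 (EXEC): [MAIN] PC=4: HALT [depth=0]
Max depth observed: 1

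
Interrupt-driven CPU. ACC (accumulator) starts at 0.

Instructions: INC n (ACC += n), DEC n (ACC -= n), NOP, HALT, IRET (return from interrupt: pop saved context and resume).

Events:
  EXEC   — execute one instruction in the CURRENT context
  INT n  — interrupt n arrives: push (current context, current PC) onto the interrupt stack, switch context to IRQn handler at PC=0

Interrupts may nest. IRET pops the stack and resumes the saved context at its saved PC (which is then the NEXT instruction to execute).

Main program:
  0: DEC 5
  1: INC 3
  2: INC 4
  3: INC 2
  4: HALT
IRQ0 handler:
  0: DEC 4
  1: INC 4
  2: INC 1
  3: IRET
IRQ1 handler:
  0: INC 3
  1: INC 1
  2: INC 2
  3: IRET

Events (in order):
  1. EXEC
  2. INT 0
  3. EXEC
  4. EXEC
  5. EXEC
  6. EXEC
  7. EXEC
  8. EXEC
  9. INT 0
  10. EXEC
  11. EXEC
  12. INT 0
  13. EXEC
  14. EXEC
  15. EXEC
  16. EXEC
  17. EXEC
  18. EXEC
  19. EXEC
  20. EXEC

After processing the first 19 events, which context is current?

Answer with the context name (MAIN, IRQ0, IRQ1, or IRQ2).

Event 1 (EXEC): [MAIN] PC=0: DEC 5 -> ACC=-5
Event 2 (INT 0): INT 0 arrives: push (MAIN, PC=1), enter IRQ0 at PC=0 (depth now 1)
Event 3 (EXEC): [IRQ0] PC=0: DEC 4 -> ACC=-9
Event 4 (EXEC): [IRQ0] PC=1: INC 4 -> ACC=-5
Event 5 (EXEC): [IRQ0] PC=2: INC 1 -> ACC=-4
Event 6 (EXEC): [IRQ0] PC=3: IRET -> resume MAIN at PC=1 (depth now 0)
Event 7 (EXEC): [MAIN] PC=1: INC 3 -> ACC=-1
Event 8 (EXEC): [MAIN] PC=2: INC 4 -> ACC=3
Event 9 (INT 0): INT 0 arrives: push (MAIN, PC=3), enter IRQ0 at PC=0 (depth now 1)
Event 10 (EXEC): [IRQ0] PC=0: DEC 4 -> ACC=-1
Event 11 (EXEC): [IRQ0] PC=1: INC 4 -> ACC=3
Event 12 (INT 0): INT 0 arrives: push (IRQ0, PC=2), enter IRQ0 at PC=0 (depth now 2)
Event 13 (EXEC): [IRQ0] PC=0: DEC 4 -> ACC=-1
Event 14 (EXEC): [IRQ0] PC=1: INC 4 -> ACC=3
Event 15 (EXEC): [IRQ0] PC=2: INC 1 -> ACC=4
Event 16 (EXEC): [IRQ0] PC=3: IRET -> resume IRQ0 at PC=2 (depth now 1)
Event 17 (EXEC): [IRQ0] PC=2: INC 1 -> ACC=5
Event 18 (EXEC): [IRQ0] PC=3: IRET -> resume MAIN at PC=3 (depth now 0)
Event 19 (EXEC): [MAIN] PC=3: INC 2 -> ACC=7

Answer: MAIN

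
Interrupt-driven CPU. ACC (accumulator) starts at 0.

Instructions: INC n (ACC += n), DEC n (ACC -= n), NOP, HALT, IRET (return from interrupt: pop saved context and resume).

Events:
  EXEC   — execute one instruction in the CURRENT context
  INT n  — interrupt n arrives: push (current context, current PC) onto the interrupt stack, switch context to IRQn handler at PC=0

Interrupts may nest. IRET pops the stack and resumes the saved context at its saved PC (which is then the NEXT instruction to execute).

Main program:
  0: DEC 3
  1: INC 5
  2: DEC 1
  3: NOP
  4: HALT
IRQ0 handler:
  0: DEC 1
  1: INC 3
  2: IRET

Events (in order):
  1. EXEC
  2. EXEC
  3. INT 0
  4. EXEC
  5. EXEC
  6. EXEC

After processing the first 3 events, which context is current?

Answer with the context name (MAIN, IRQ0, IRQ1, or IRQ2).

Answer: IRQ0

Derivation:
Event 1 (EXEC): [MAIN] PC=0: DEC 3 -> ACC=-3
Event 2 (EXEC): [MAIN] PC=1: INC 5 -> ACC=2
Event 3 (INT 0): INT 0 arrives: push (MAIN, PC=2), enter IRQ0 at PC=0 (depth now 1)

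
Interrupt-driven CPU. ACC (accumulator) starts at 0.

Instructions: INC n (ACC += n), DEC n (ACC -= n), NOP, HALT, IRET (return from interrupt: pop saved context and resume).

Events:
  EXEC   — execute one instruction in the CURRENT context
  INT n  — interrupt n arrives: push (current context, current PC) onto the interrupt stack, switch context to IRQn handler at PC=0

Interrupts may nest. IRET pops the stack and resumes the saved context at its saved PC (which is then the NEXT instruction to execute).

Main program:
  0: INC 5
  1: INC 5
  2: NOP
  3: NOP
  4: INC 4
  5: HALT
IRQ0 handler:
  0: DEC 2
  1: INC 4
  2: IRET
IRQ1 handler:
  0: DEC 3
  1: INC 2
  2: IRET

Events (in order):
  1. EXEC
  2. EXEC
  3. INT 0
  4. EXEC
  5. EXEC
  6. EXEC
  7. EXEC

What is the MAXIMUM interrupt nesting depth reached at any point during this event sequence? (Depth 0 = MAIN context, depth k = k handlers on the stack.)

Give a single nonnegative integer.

Answer: 1

Derivation:
Event 1 (EXEC): [MAIN] PC=0: INC 5 -> ACC=5 [depth=0]
Event 2 (EXEC): [MAIN] PC=1: INC 5 -> ACC=10 [depth=0]
Event 3 (INT 0): INT 0 arrives: push (MAIN, PC=2), enter IRQ0 at PC=0 (depth now 1) [depth=1]
Event 4 (EXEC): [IRQ0] PC=0: DEC 2 -> ACC=8 [depth=1]
Event 5 (EXEC): [IRQ0] PC=1: INC 4 -> ACC=12 [depth=1]
Event 6 (EXEC): [IRQ0] PC=2: IRET -> resume MAIN at PC=2 (depth now 0) [depth=0]
Event 7 (EXEC): [MAIN] PC=2: NOP [depth=0]
Max depth observed: 1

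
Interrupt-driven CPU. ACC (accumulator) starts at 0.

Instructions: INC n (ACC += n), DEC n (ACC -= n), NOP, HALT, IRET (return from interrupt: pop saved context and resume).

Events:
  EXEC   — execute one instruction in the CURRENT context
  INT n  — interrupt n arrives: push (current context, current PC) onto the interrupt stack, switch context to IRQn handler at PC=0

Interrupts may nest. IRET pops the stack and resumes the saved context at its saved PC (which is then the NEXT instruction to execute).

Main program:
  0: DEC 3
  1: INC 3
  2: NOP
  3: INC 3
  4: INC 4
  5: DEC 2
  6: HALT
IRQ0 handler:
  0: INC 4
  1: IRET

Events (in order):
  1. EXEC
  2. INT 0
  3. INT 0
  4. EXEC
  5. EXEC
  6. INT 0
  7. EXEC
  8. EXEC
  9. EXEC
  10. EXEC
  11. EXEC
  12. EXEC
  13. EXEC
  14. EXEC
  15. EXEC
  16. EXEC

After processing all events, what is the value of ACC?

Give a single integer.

Event 1 (EXEC): [MAIN] PC=0: DEC 3 -> ACC=-3
Event 2 (INT 0): INT 0 arrives: push (MAIN, PC=1), enter IRQ0 at PC=0 (depth now 1)
Event 3 (INT 0): INT 0 arrives: push (IRQ0, PC=0), enter IRQ0 at PC=0 (depth now 2)
Event 4 (EXEC): [IRQ0] PC=0: INC 4 -> ACC=1
Event 5 (EXEC): [IRQ0] PC=1: IRET -> resume IRQ0 at PC=0 (depth now 1)
Event 6 (INT 0): INT 0 arrives: push (IRQ0, PC=0), enter IRQ0 at PC=0 (depth now 2)
Event 7 (EXEC): [IRQ0] PC=0: INC 4 -> ACC=5
Event 8 (EXEC): [IRQ0] PC=1: IRET -> resume IRQ0 at PC=0 (depth now 1)
Event 9 (EXEC): [IRQ0] PC=0: INC 4 -> ACC=9
Event 10 (EXEC): [IRQ0] PC=1: IRET -> resume MAIN at PC=1 (depth now 0)
Event 11 (EXEC): [MAIN] PC=1: INC 3 -> ACC=12
Event 12 (EXEC): [MAIN] PC=2: NOP
Event 13 (EXEC): [MAIN] PC=3: INC 3 -> ACC=15
Event 14 (EXEC): [MAIN] PC=4: INC 4 -> ACC=19
Event 15 (EXEC): [MAIN] PC=5: DEC 2 -> ACC=17
Event 16 (EXEC): [MAIN] PC=6: HALT

Answer: 17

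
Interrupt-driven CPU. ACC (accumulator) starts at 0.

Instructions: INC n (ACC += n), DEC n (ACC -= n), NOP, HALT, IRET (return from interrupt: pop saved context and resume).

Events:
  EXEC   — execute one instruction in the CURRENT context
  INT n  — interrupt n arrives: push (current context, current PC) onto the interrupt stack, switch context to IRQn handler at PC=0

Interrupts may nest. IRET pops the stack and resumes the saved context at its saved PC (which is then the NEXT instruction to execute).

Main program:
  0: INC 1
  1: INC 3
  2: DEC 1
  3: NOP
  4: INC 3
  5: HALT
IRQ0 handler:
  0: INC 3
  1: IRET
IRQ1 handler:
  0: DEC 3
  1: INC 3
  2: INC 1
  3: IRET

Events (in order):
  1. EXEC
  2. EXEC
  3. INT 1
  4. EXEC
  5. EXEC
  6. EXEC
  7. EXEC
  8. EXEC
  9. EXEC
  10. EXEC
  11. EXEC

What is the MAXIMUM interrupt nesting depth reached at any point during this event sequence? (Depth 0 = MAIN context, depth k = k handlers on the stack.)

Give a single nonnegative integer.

Event 1 (EXEC): [MAIN] PC=0: INC 1 -> ACC=1 [depth=0]
Event 2 (EXEC): [MAIN] PC=1: INC 3 -> ACC=4 [depth=0]
Event 3 (INT 1): INT 1 arrives: push (MAIN, PC=2), enter IRQ1 at PC=0 (depth now 1) [depth=1]
Event 4 (EXEC): [IRQ1] PC=0: DEC 3 -> ACC=1 [depth=1]
Event 5 (EXEC): [IRQ1] PC=1: INC 3 -> ACC=4 [depth=1]
Event 6 (EXEC): [IRQ1] PC=2: INC 1 -> ACC=5 [depth=1]
Event 7 (EXEC): [IRQ1] PC=3: IRET -> resume MAIN at PC=2 (depth now 0) [depth=0]
Event 8 (EXEC): [MAIN] PC=2: DEC 1 -> ACC=4 [depth=0]
Event 9 (EXEC): [MAIN] PC=3: NOP [depth=0]
Event 10 (EXEC): [MAIN] PC=4: INC 3 -> ACC=7 [depth=0]
Event 11 (EXEC): [MAIN] PC=5: HALT [depth=0]
Max depth observed: 1

Answer: 1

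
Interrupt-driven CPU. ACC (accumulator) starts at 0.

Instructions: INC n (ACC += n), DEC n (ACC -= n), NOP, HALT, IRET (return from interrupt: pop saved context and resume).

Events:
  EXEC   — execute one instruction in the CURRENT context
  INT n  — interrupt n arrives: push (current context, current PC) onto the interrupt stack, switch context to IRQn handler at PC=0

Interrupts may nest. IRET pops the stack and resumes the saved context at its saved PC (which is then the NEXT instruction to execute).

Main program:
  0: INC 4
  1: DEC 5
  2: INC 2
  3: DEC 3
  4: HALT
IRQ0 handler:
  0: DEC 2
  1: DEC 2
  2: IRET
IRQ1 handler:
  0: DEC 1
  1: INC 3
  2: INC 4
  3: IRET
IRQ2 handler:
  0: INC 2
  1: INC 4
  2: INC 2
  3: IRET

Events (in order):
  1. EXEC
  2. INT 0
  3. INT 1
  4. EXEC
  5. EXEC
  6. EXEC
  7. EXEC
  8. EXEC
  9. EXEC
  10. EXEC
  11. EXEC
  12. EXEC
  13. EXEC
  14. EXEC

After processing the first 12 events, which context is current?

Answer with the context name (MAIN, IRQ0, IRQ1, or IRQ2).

Answer: MAIN

Derivation:
Event 1 (EXEC): [MAIN] PC=0: INC 4 -> ACC=4
Event 2 (INT 0): INT 0 arrives: push (MAIN, PC=1), enter IRQ0 at PC=0 (depth now 1)
Event 3 (INT 1): INT 1 arrives: push (IRQ0, PC=0), enter IRQ1 at PC=0 (depth now 2)
Event 4 (EXEC): [IRQ1] PC=0: DEC 1 -> ACC=3
Event 5 (EXEC): [IRQ1] PC=1: INC 3 -> ACC=6
Event 6 (EXEC): [IRQ1] PC=2: INC 4 -> ACC=10
Event 7 (EXEC): [IRQ1] PC=3: IRET -> resume IRQ0 at PC=0 (depth now 1)
Event 8 (EXEC): [IRQ0] PC=0: DEC 2 -> ACC=8
Event 9 (EXEC): [IRQ0] PC=1: DEC 2 -> ACC=6
Event 10 (EXEC): [IRQ0] PC=2: IRET -> resume MAIN at PC=1 (depth now 0)
Event 11 (EXEC): [MAIN] PC=1: DEC 5 -> ACC=1
Event 12 (EXEC): [MAIN] PC=2: INC 2 -> ACC=3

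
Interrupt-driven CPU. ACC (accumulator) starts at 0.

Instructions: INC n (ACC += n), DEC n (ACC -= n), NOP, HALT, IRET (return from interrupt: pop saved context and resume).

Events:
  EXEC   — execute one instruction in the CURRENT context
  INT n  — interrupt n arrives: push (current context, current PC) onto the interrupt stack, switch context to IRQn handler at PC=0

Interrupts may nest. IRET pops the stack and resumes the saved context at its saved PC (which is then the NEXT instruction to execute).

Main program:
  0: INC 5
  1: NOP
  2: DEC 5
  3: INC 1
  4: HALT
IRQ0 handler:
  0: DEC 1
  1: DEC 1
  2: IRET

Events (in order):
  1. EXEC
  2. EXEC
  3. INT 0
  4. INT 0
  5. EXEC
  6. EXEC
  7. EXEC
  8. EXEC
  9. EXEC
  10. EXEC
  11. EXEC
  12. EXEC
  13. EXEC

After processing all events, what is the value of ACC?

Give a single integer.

Answer: -3

Derivation:
Event 1 (EXEC): [MAIN] PC=0: INC 5 -> ACC=5
Event 2 (EXEC): [MAIN] PC=1: NOP
Event 3 (INT 0): INT 0 arrives: push (MAIN, PC=2), enter IRQ0 at PC=0 (depth now 1)
Event 4 (INT 0): INT 0 arrives: push (IRQ0, PC=0), enter IRQ0 at PC=0 (depth now 2)
Event 5 (EXEC): [IRQ0] PC=0: DEC 1 -> ACC=4
Event 6 (EXEC): [IRQ0] PC=1: DEC 1 -> ACC=3
Event 7 (EXEC): [IRQ0] PC=2: IRET -> resume IRQ0 at PC=0 (depth now 1)
Event 8 (EXEC): [IRQ0] PC=0: DEC 1 -> ACC=2
Event 9 (EXEC): [IRQ0] PC=1: DEC 1 -> ACC=1
Event 10 (EXEC): [IRQ0] PC=2: IRET -> resume MAIN at PC=2 (depth now 0)
Event 11 (EXEC): [MAIN] PC=2: DEC 5 -> ACC=-4
Event 12 (EXEC): [MAIN] PC=3: INC 1 -> ACC=-3
Event 13 (EXEC): [MAIN] PC=4: HALT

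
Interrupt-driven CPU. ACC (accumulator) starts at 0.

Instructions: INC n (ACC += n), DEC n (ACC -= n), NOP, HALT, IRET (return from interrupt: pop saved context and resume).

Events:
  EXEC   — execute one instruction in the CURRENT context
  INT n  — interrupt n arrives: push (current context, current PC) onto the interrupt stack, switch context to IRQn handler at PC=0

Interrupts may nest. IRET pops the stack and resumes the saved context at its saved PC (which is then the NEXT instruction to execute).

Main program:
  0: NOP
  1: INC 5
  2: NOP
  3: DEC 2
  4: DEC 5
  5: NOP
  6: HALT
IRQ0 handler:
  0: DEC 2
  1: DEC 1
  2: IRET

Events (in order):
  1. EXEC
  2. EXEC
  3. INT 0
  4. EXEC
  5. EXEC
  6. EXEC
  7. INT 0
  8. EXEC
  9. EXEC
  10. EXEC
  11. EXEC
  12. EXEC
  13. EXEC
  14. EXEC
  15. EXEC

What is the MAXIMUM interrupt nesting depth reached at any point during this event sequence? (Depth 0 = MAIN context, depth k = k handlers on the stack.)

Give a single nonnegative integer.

Answer: 1

Derivation:
Event 1 (EXEC): [MAIN] PC=0: NOP [depth=0]
Event 2 (EXEC): [MAIN] PC=1: INC 5 -> ACC=5 [depth=0]
Event 3 (INT 0): INT 0 arrives: push (MAIN, PC=2), enter IRQ0 at PC=0 (depth now 1) [depth=1]
Event 4 (EXEC): [IRQ0] PC=0: DEC 2 -> ACC=3 [depth=1]
Event 5 (EXEC): [IRQ0] PC=1: DEC 1 -> ACC=2 [depth=1]
Event 6 (EXEC): [IRQ0] PC=2: IRET -> resume MAIN at PC=2 (depth now 0) [depth=0]
Event 7 (INT 0): INT 0 arrives: push (MAIN, PC=2), enter IRQ0 at PC=0 (depth now 1) [depth=1]
Event 8 (EXEC): [IRQ0] PC=0: DEC 2 -> ACC=0 [depth=1]
Event 9 (EXEC): [IRQ0] PC=1: DEC 1 -> ACC=-1 [depth=1]
Event 10 (EXEC): [IRQ0] PC=2: IRET -> resume MAIN at PC=2 (depth now 0) [depth=0]
Event 11 (EXEC): [MAIN] PC=2: NOP [depth=0]
Event 12 (EXEC): [MAIN] PC=3: DEC 2 -> ACC=-3 [depth=0]
Event 13 (EXEC): [MAIN] PC=4: DEC 5 -> ACC=-8 [depth=0]
Event 14 (EXEC): [MAIN] PC=5: NOP [depth=0]
Event 15 (EXEC): [MAIN] PC=6: HALT [depth=0]
Max depth observed: 1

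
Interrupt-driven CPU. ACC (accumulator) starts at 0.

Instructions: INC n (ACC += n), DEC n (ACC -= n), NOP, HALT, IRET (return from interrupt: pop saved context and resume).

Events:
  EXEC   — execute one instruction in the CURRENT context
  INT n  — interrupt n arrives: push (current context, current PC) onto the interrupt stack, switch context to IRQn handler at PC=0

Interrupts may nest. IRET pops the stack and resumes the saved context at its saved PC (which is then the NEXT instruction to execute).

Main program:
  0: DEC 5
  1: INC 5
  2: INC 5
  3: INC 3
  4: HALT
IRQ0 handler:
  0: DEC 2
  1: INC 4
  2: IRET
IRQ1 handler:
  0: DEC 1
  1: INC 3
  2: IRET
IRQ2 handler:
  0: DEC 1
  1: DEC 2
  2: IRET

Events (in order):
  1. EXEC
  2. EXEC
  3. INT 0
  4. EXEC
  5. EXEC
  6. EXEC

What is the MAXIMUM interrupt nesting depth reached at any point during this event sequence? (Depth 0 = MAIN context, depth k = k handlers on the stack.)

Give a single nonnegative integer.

Event 1 (EXEC): [MAIN] PC=0: DEC 5 -> ACC=-5 [depth=0]
Event 2 (EXEC): [MAIN] PC=1: INC 5 -> ACC=0 [depth=0]
Event 3 (INT 0): INT 0 arrives: push (MAIN, PC=2), enter IRQ0 at PC=0 (depth now 1) [depth=1]
Event 4 (EXEC): [IRQ0] PC=0: DEC 2 -> ACC=-2 [depth=1]
Event 5 (EXEC): [IRQ0] PC=1: INC 4 -> ACC=2 [depth=1]
Event 6 (EXEC): [IRQ0] PC=2: IRET -> resume MAIN at PC=2 (depth now 0) [depth=0]
Max depth observed: 1

Answer: 1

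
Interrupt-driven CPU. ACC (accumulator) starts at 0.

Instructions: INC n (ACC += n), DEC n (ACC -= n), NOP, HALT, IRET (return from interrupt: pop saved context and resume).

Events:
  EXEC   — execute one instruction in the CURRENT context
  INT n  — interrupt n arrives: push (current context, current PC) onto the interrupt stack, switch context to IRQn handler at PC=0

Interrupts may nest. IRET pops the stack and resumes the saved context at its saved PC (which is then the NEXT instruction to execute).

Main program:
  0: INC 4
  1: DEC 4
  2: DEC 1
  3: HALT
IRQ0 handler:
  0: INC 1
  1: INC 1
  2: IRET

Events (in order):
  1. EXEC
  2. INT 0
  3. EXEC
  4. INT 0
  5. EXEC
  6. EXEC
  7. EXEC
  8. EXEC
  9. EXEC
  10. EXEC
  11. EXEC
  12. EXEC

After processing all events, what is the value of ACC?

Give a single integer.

Answer: 3

Derivation:
Event 1 (EXEC): [MAIN] PC=0: INC 4 -> ACC=4
Event 2 (INT 0): INT 0 arrives: push (MAIN, PC=1), enter IRQ0 at PC=0 (depth now 1)
Event 3 (EXEC): [IRQ0] PC=0: INC 1 -> ACC=5
Event 4 (INT 0): INT 0 arrives: push (IRQ0, PC=1), enter IRQ0 at PC=0 (depth now 2)
Event 5 (EXEC): [IRQ0] PC=0: INC 1 -> ACC=6
Event 6 (EXEC): [IRQ0] PC=1: INC 1 -> ACC=7
Event 7 (EXEC): [IRQ0] PC=2: IRET -> resume IRQ0 at PC=1 (depth now 1)
Event 8 (EXEC): [IRQ0] PC=1: INC 1 -> ACC=8
Event 9 (EXEC): [IRQ0] PC=2: IRET -> resume MAIN at PC=1 (depth now 0)
Event 10 (EXEC): [MAIN] PC=1: DEC 4 -> ACC=4
Event 11 (EXEC): [MAIN] PC=2: DEC 1 -> ACC=3
Event 12 (EXEC): [MAIN] PC=3: HALT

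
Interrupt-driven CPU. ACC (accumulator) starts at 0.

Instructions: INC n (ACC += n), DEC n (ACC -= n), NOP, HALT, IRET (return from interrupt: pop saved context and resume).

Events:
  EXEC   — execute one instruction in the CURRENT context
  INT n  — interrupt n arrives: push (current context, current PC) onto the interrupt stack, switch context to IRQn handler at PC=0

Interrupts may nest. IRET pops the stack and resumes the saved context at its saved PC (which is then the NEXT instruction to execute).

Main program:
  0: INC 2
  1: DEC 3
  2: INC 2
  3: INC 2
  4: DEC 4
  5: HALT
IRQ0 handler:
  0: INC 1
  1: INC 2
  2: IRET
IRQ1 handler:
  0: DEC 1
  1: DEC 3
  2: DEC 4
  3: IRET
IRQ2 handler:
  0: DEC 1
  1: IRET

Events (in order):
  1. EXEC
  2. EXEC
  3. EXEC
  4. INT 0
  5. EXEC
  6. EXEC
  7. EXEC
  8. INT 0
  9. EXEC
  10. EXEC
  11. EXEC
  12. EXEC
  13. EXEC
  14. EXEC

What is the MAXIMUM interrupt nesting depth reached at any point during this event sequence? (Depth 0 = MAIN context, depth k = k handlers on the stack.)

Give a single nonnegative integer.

Event 1 (EXEC): [MAIN] PC=0: INC 2 -> ACC=2 [depth=0]
Event 2 (EXEC): [MAIN] PC=1: DEC 3 -> ACC=-1 [depth=0]
Event 3 (EXEC): [MAIN] PC=2: INC 2 -> ACC=1 [depth=0]
Event 4 (INT 0): INT 0 arrives: push (MAIN, PC=3), enter IRQ0 at PC=0 (depth now 1) [depth=1]
Event 5 (EXEC): [IRQ0] PC=0: INC 1 -> ACC=2 [depth=1]
Event 6 (EXEC): [IRQ0] PC=1: INC 2 -> ACC=4 [depth=1]
Event 7 (EXEC): [IRQ0] PC=2: IRET -> resume MAIN at PC=3 (depth now 0) [depth=0]
Event 8 (INT 0): INT 0 arrives: push (MAIN, PC=3), enter IRQ0 at PC=0 (depth now 1) [depth=1]
Event 9 (EXEC): [IRQ0] PC=0: INC 1 -> ACC=5 [depth=1]
Event 10 (EXEC): [IRQ0] PC=1: INC 2 -> ACC=7 [depth=1]
Event 11 (EXEC): [IRQ0] PC=2: IRET -> resume MAIN at PC=3 (depth now 0) [depth=0]
Event 12 (EXEC): [MAIN] PC=3: INC 2 -> ACC=9 [depth=0]
Event 13 (EXEC): [MAIN] PC=4: DEC 4 -> ACC=5 [depth=0]
Event 14 (EXEC): [MAIN] PC=5: HALT [depth=0]
Max depth observed: 1

Answer: 1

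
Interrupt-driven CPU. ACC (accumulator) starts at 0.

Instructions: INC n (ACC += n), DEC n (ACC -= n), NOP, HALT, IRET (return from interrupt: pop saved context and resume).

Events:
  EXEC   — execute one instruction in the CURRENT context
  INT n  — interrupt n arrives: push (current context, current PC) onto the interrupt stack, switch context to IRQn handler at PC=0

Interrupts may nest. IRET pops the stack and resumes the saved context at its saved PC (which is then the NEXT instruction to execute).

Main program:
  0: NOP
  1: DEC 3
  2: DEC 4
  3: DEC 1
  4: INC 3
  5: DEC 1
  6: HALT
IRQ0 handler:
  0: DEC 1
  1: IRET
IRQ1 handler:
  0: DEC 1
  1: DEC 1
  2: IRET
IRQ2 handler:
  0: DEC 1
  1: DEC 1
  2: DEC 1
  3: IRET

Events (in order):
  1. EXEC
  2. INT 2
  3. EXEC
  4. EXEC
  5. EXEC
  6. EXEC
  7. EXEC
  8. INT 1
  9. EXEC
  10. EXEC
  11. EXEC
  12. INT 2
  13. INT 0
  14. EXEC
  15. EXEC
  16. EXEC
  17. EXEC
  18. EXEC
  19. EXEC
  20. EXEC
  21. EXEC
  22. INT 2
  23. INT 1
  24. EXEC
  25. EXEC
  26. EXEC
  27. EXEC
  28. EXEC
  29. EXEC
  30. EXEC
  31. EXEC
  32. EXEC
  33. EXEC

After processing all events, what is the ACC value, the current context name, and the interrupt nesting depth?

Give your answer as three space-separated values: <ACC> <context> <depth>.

Answer: -20 MAIN 0

Derivation:
Event 1 (EXEC): [MAIN] PC=0: NOP
Event 2 (INT 2): INT 2 arrives: push (MAIN, PC=1), enter IRQ2 at PC=0 (depth now 1)
Event 3 (EXEC): [IRQ2] PC=0: DEC 1 -> ACC=-1
Event 4 (EXEC): [IRQ2] PC=1: DEC 1 -> ACC=-2
Event 5 (EXEC): [IRQ2] PC=2: DEC 1 -> ACC=-3
Event 6 (EXEC): [IRQ2] PC=3: IRET -> resume MAIN at PC=1 (depth now 0)
Event 7 (EXEC): [MAIN] PC=1: DEC 3 -> ACC=-6
Event 8 (INT 1): INT 1 arrives: push (MAIN, PC=2), enter IRQ1 at PC=0 (depth now 1)
Event 9 (EXEC): [IRQ1] PC=0: DEC 1 -> ACC=-7
Event 10 (EXEC): [IRQ1] PC=1: DEC 1 -> ACC=-8
Event 11 (EXEC): [IRQ1] PC=2: IRET -> resume MAIN at PC=2 (depth now 0)
Event 12 (INT 2): INT 2 arrives: push (MAIN, PC=2), enter IRQ2 at PC=0 (depth now 1)
Event 13 (INT 0): INT 0 arrives: push (IRQ2, PC=0), enter IRQ0 at PC=0 (depth now 2)
Event 14 (EXEC): [IRQ0] PC=0: DEC 1 -> ACC=-9
Event 15 (EXEC): [IRQ0] PC=1: IRET -> resume IRQ2 at PC=0 (depth now 1)
Event 16 (EXEC): [IRQ2] PC=0: DEC 1 -> ACC=-10
Event 17 (EXEC): [IRQ2] PC=1: DEC 1 -> ACC=-11
Event 18 (EXEC): [IRQ2] PC=2: DEC 1 -> ACC=-12
Event 19 (EXEC): [IRQ2] PC=3: IRET -> resume MAIN at PC=2 (depth now 0)
Event 20 (EXEC): [MAIN] PC=2: DEC 4 -> ACC=-16
Event 21 (EXEC): [MAIN] PC=3: DEC 1 -> ACC=-17
Event 22 (INT 2): INT 2 arrives: push (MAIN, PC=4), enter IRQ2 at PC=0 (depth now 1)
Event 23 (INT 1): INT 1 arrives: push (IRQ2, PC=0), enter IRQ1 at PC=0 (depth now 2)
Event 24 (EXEC): [IRQ1] PC=0: DEC 1 -> ACC=-18
Event 25 (EXEC): [IRQ1] PC=1: DEC 1 -> ACC=-19
Event 26 (EXEC): [IRQ1] PC=2: IRET -> resume IRQ2 at PC=0 (depth now 1)
Event 27 (EXEC): [IRQ2] PC=0: DEC 1 -> ACC=-20
Event 28 (EXEC): [IRQ2] PC=1: DEC 1 -> ACC=-21
Event 29 (EXEC): [IRQ2] PC=2: DEC 1 -> ACC=-22
Event 30 (EXEC): [IRQ2] PC=3: IRET -> resume MAIN at PC=4 (depth now 0)
Event 31 (EXEC): [MAIN] PC=4: INC 3 -> ACC=-19
Event 32 (EXEC): [MAIN] PC=5: DEC 1 -> ACC=-20
Event 33 (EXEC): [MAIN] PC=6: HALT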